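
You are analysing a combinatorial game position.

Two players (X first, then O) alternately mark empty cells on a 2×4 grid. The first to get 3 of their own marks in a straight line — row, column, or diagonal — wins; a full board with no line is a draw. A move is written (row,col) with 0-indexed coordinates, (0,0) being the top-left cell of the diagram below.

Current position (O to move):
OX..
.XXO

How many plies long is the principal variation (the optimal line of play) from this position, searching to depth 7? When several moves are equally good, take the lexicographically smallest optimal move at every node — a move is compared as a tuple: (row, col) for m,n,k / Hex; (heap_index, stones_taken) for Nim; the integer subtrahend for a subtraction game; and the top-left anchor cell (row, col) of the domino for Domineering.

p1 O@[OX../.XXO]: (0,2)[OXO./.XXO]-1 (0,3)[OX.O/.XXO]-1 (1,0)[OX../OXXO]+0*
p2 X@[OX../OXXO]: (0,2)[OXX./OXXO]+0* (0,3)[OX.X/OXXO]+0
p3 O@[OXX./OXXO]: (0,3)[OXXO/OXXO]+0*
p4 X@[OXXO/OXXO] terminal +0; root [OX../.XXO] d7

PV length from [OX../.XXO]: 3 plies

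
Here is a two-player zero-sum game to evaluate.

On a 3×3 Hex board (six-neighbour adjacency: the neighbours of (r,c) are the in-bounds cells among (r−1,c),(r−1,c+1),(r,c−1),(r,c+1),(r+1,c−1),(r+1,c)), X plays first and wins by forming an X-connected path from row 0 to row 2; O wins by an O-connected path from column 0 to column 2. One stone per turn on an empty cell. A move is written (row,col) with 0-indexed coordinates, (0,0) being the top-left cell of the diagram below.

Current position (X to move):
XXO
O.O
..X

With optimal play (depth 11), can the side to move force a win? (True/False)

[XXO/O.O/..X] X move#1: (1,1):+1/XXO/OXO/..X*, (2,0):-1/XXO/O.O/X.X, (2,1):-1/XXO/O.O/.XX
[XXO/OXO/..X] O move#2: (2,0):-1/XXO/OXO/O.X*, (2,1):-1/XXO/OXO/.OX
[XXO/OXO/O.X] X move#3: (2,1):+1/XXO/OXO/OXX*
[XXO/OXO/OXX] end (terminal -1, O#4); searched XXO/O.O/..X to 11

X winning at [XXO/O.O/..X]: True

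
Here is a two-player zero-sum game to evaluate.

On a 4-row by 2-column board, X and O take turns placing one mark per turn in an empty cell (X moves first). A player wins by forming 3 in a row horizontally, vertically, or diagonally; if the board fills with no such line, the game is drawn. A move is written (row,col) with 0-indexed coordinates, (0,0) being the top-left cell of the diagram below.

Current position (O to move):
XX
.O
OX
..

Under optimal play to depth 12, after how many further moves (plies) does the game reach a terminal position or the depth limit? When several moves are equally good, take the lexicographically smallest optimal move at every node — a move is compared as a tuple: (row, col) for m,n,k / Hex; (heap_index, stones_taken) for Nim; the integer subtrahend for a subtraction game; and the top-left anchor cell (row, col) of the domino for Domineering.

ply 1, O at XX/.O/OX/.. | (1,0)=+0→XX/OO/OX/..*; (3,0)=+0→XX/.O/OX/O.; (3,1)=+0→XX/.O/OX/.O
ply 2, X at XX/OO/OX/.. | (3,0)=+0→XX/OO/OX/X.*; (3,1)=-1→XX/OO/OX/.X
ply 3, O at XX/OO/OX/X. | (3,1)=+0→XX/OO/OX/XO*
ply 4: XX/OO/OX/XO is terminal +0 (X); from XX/.O/OX/.. depth 12

PV length from [XX/.O/OX/..]: 3 plies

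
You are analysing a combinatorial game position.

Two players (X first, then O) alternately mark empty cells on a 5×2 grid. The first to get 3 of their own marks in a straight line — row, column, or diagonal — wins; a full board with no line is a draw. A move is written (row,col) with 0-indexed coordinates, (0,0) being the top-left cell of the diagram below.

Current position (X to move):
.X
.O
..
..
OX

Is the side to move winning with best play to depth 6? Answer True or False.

X winning at [.X/.O/../../OX]: False

ply 1, X at .X/.O/../../OX | (0,0)=+0→XX/.O/../../OX*; (1,0)=+0→.X/XO/../../OX; (2,0)=+0→.X/.O/X./../OX; (2,1)=+0→.X/.O/.X/../OX; (3,0)=+0→.X/.O/../X./OX; (3,1)=+0→.X/.O/../.X/OX
ply 2, O at XX/.O/../../OX | (1,0)=+0→XX/OO/../../OX*; (2,0)=+0→XX/.O/O./../OX; (2,1)=+0→XX/.O/.O/../OX; (3,0)=+0→XX/.O/../O./OX; (3,1)=+0→XX/.O/../.O/OX
ply 3, X at XX/OO/../../OX | (2,0)=+0→XX/OO/X./../OX*; (2,1)=+0→XX/OO/.X/../OX; (3,0)=+0→XX/OO/../X./OX; (3,1)=+0→XX/OO/../.X/OX
ply 4, O at XX/OO/X./../OX | (2,1)=+0→XX/OO/XO/../OX*; (3,0)=+0→XX/OO/X./O./OX; (3,1)=+0→XX/OO/X./.O/OX
ply 5, X at XX/OO/XO/../OX | (3,0)=-1→XX/OO/XO/X./OX; (3,1)=+0→XX/OO/XO/.X/OX*
ply 6, O at XX/OO/XO/.X/OX | (3,0)=+0→XX/OO/XO/OX/OX*
ply 7: XX/OO/XO/OX/OX is terminal +0 (X); from .X/.O/../../OX depth 6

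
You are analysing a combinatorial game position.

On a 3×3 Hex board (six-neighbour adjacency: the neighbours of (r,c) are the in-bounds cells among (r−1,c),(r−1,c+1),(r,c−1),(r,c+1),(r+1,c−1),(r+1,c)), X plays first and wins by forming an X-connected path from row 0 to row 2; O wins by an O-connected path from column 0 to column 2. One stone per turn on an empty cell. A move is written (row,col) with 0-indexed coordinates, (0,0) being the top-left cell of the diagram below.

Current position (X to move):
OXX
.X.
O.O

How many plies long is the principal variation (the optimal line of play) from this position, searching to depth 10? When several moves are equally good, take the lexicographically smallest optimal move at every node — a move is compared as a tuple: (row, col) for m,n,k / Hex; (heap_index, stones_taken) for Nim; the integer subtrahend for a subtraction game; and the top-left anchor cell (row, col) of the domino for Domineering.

ply 1, X at OXX/.X./O.O | (1,0)=-1→OXX/XX./O.O; (1,2)=-1→OXX/.XX/O.O; (2,1)=+1→OXX/.X./OXO*
ply 2: OXX/.X./OXO is terminal -1 (O); from OXX/.X./O.O depth 10

PV length from [OXX/.X./O.O]: 1 ply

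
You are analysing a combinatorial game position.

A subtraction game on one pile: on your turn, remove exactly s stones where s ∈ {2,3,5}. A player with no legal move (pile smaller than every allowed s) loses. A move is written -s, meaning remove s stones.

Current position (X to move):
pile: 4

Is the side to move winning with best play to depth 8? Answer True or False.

X winning at [4]: True

[4] X move#1: -2:-1/2, -3:+1/1*
[1] end (terminal -1, O#2); searched 4 to 8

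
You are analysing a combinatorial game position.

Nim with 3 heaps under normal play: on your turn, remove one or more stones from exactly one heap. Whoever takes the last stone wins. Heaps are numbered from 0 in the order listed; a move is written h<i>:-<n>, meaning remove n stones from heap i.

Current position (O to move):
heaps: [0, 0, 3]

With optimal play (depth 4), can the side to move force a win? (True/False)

O winning at [(0,0,3)]: True

[(0,0,3)] O move#1: h2:-1:-1/(0,0,2), h2:-2:-1/(0,0,1), h2:-3:+1/(0,0,0)*
[(0,0,0)] end (terminal -1, X#2); searched (0,0,3) to 4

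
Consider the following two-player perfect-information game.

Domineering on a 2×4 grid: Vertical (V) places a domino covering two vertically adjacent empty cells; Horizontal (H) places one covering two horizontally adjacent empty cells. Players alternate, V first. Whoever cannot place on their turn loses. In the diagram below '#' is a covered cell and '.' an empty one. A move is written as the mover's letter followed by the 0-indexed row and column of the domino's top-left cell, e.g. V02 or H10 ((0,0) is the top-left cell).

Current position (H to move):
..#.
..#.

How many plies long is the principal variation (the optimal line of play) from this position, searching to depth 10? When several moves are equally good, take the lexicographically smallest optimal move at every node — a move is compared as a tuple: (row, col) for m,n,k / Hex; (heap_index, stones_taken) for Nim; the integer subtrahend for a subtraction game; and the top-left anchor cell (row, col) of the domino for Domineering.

PV length from [..#./..#.]: 3 plies

p1 H@[..#./..#.]: H00[###./..#.]+1* H10[..#./###.]+1
p2 V@[###./..#.]: V03[####/..##]-1*
p3 H@[####/..##]: H10[####/####]+1*
p4 V@[####/####] terminal -1; root [..#./..#.] d10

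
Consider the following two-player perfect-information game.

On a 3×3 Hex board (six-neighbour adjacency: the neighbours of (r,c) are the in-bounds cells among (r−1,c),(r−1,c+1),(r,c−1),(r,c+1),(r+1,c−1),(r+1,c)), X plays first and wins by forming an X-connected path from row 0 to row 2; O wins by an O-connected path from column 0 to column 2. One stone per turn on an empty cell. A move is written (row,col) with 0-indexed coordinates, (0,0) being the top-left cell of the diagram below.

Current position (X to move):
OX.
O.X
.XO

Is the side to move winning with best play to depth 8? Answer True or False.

X winning at [OX./O.X/.XO]: True

[OX./O.X/.XO] X move#1: (0,2):+1/OXX/O.X/.XO*, (1,1):+1/OX./OXX/.XO, (2,0):+1/OX./O.X/XXO
[OXX/O.X/.XO] end (terminal -1, O#2); searched OX./O.X/.XO to 8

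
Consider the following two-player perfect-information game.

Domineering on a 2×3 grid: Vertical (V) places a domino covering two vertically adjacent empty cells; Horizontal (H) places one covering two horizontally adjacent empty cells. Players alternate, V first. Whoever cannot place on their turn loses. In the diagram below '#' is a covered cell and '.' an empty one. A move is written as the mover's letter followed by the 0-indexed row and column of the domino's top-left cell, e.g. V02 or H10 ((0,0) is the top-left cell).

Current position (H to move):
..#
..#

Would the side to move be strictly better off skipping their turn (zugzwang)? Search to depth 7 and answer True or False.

zugzwang(..#/..#, H) = False

[..#/..#] H move#1: H00:+1/###/..#*, H10:+1/..#/###
[###/..#] end (terminal -1, V#2); searched ..#/..# to 7
suppose H passes — search the same position with V to move:
pass> [..#/..#] V move#1: V00:+1/#.#/#.#*, V01:+1/.##/.##
pass> [#.#/#.#] end (terminal -1, H#2); searched ..#/..# to 7
for H: play +1, pass -1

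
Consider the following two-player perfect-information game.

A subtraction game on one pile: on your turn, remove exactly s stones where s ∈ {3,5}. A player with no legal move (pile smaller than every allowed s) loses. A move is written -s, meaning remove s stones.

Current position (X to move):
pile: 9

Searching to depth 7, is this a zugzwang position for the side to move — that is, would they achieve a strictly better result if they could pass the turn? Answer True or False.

[9] X move#1: -3:-1/6*, -5:-1/4
[6] O move#2: -3:-1/3, -5:+1/1*
[1] end (terminal -1, X#3); searched 9 to 7
pass branch (O moves first from the same position):
  | [9] O move#1: -3:-1/6*, -5:-1/4
  | [6] X move#2: -3:-1/3, -5:+1/1*
  | [1] end (terminal -1, O#3); searched 9 to 7
X moving scores -1; X passing scores +1

zugzwang(9, X) = True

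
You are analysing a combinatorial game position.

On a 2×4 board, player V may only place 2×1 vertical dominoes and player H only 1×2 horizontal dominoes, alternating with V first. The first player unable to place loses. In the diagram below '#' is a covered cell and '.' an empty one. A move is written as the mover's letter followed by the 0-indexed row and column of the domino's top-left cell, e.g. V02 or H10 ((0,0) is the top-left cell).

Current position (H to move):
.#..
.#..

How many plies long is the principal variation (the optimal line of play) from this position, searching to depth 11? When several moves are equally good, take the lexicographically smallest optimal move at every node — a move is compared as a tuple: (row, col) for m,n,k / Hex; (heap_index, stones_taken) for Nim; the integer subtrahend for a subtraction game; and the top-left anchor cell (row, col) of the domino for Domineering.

PV length from [.#../.#..]: 3 plies

p1 H@[.#../.#..]: H02[.###/.#..]+1* H12[.#../.###]+1
p2 V@[.###/.#..]: V00[####/##..]-1*
p3 H@[####/##..]: H12[####/####]+1*
p4 V@[####/####] terminal -1; root [.#../.#..] d11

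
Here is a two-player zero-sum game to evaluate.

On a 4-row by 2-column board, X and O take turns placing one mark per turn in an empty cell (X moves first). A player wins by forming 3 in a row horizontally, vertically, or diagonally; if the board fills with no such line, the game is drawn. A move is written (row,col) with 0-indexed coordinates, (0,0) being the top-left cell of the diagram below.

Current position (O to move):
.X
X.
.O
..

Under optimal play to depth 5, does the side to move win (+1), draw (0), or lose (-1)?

value(.X/X./.O/.., O) = 0

ply 1, O at .X/X./.O/.. | (0,0)=+0→OX/X./.O/..*; (1,1)=+0→.X/XO/.O/..; (2,0)=+0→.X/X./OO/..; (3,0)=+0→.X/X./.O/O.; (3,1)=+0→.X/X./.O/.O
ply 2, X at OX/X./.O/.. | (1,1)=+0→OX/XX/.O/..*; (2,0)=+0→OX/X./XO/..; (3,0)=+0→OX/X./.O/X.; (3,1)=+0→OX/X./.O/.X
ply 3, O at OX/XX/.O/.. | (2,0)=+0→OX/XX/OO/..*; (3,0)=+0→OX/XX/.O/O.; (3,1)=+0→OX/XX/.O/.O
ply 4, X at OX/XX/OO/.. | (3,0)=+0→OX/XX/OO/X.*; (3,1)=+0→OX/XX/OO/.X
ply 5, O at OX/XX/OO/X. | (3,1)=+0→OX/XX/OO/XO*
ply 6: OX/XX/OO/XO is terminal +0 (X); from .X/X./.O/.. depth 5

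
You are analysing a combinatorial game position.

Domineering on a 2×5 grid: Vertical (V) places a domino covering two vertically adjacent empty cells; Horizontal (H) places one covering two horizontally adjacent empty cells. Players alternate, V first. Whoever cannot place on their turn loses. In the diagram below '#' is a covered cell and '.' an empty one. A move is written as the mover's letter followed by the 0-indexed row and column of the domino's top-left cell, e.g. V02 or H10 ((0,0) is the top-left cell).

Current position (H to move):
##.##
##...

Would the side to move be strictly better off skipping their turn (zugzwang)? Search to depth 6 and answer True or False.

p1 H@[##.##/##...]: H12[##.##/####.]+1* H13[##.##/##.##]-1
p2 V@[##.##/####.] terminal -1; root [##.##/##...] d6
pass branch (V moves first from the same position):
  | p1 V@[##.##/##...]: V02[#####/###..]-1*
  | p2 H@[#####/###..]: H13[#####/#####]+1*
  | p3 V@[#####/#####] terminal -1; root [##.##/##...] d6
H moving scores +1; H passing scores +1

zugzwang(##.##/##..., H) = False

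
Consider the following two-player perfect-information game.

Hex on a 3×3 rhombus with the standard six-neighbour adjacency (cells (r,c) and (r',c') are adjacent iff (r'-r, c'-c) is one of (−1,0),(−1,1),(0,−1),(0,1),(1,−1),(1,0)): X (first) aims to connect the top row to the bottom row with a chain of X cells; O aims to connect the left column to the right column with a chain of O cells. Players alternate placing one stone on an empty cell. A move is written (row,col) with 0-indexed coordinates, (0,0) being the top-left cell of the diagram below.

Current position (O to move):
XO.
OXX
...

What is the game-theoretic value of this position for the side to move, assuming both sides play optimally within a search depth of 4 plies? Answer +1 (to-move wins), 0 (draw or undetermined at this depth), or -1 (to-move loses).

value(XO./OXX/..., O) = +1

ply 1, O at XO./OXX/... | (0,2)=+1→XOO/OXX/...*; (2,0)=-1→XO./OXX/O..; (2,1)=-1→XO./OXX/.O.; (2,2)=-1→XO./OXX/..O
ply 2: XOO/OXX/... is terminal -1 (X); from XO./OXX/... depth 4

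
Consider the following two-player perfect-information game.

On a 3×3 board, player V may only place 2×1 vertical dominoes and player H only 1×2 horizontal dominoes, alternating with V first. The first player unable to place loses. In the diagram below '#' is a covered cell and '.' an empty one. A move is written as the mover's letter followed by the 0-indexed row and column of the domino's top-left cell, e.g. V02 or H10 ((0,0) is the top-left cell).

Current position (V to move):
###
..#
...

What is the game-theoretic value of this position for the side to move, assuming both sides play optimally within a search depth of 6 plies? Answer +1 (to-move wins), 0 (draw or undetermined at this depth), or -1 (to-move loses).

value(###/..#/..., V) = +1

ply 1, V at ###/..#/... | V10=-1→###/#.#/#..; V11=+1→###/.##/.#.*
ply 2: ###/.##/.#. is terminal -1 (H); from ###/..#/... depth 6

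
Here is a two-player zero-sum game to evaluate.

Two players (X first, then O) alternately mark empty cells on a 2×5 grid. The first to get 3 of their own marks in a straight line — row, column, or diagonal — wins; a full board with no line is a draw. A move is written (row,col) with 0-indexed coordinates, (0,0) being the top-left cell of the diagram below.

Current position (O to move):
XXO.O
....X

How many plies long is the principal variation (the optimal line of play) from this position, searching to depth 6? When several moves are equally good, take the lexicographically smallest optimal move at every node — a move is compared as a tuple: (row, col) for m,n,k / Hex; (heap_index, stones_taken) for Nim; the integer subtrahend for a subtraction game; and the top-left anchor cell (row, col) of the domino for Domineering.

PV length from [XXO.O/....X]: 1 ply

ply 1, O at XXO.O/....X | (0,3)=+1→XXOOO/....X*; (1,0)=+0→XXO.O/O...X; (1,1)=+1→XXO.O/.O..X; (1,2)=+1→XXO.O/..O.X; (1,3)=+0→XXO.O/...OX
ply 2: XXOOO/....X is terminal -1 (X); from XXO.O/....X depth 6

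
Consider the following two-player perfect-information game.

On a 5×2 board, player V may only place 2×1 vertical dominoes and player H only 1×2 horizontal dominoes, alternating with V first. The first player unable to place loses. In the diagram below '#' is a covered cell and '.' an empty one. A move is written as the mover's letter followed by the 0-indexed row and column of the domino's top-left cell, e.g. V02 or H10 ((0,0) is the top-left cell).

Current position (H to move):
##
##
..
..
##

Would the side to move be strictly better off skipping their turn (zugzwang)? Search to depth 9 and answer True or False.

zugzwang(##/##/../../##, H) = False

[##/##/../../##] H move#1: H20:+1/##/##/##/../##*, H30:+1/##/##/../##/##
[##/##/##/../##] end (terminal -1, V#2); searched ##/##/../../## to 9
pass branch (V moves first from the same position):
  | [##/##/../../##] V move#1: V20:+1/##/##/#./#./##*, V21:+1/##/##/.#/.#/##
  | [##/##/#./#./##] end (terminal -1, H#2); searched ##/##/../../## to 9
H moving scores +1; H passing scores -1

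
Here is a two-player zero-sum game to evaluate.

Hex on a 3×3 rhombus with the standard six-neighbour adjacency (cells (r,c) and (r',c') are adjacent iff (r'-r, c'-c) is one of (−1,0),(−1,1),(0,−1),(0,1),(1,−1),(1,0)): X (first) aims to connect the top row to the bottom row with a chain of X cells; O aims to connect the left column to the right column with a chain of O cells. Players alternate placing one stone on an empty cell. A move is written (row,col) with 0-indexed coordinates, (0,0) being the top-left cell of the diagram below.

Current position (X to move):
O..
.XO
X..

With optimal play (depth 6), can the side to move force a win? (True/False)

X winning at [O../.XO/X..]: True

[O../.XO/X..] X move#1: (0,1):+1/OX./.XO/X..*, (0,2):+1/O.X/.XO/X.., (1,0):+1/O../XXO/X.., (2,1):+1/O../.XO/XX., (2,2):+1/O../.XO/X.X
[OX./.XO/X..] end (terminal -1, O#2); searched O../.XO/X.. to 6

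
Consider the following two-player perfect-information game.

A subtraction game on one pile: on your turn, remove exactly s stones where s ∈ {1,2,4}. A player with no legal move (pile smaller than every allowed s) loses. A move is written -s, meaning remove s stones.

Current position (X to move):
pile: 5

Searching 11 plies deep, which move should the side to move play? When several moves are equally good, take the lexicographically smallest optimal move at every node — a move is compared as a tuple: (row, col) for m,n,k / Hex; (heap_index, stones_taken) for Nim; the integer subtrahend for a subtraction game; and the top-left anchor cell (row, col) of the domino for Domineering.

[5] X move#1: -1:-1/4, -2:+1/3*, -4:-1/1
[3] O move#2: -1:-1/2*, -2:-1/1
[2] X move#3: -1:-1/1, -2:+1/0*
[0] end (terminal -1, O#4); searched 5 to 11

X's best at [5]: -2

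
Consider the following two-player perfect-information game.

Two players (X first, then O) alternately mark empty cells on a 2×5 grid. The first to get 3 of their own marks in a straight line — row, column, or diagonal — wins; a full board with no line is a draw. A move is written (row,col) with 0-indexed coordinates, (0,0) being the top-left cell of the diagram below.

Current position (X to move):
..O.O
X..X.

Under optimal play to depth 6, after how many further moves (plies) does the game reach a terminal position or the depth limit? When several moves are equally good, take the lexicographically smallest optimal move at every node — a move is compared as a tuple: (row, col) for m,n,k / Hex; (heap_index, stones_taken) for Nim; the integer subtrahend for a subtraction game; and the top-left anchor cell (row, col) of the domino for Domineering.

ply 1, X at ..O.O/X..X. | (0,0)=-1→X.O.O/X..X.; (0,1)=-1→.XO.O/X..X.; (0,3)=+0→..OXO/X..X.*; (1,1)=-1→..O.O/XX.X.; (1,2)=-1→..O.O/X.XX.; (1,4)=-1→..O.O/X..XX
ply 2, O at ..OXO/X..X. | (0,0)=+0→O.OXO/X..X.*; (0,1)=+0→.OOXO/X..X.; (1,1)=+0→..OXO/XO.X.; (1,2)=+0→..OXO/X.OX.; (1,4)=+0→..OXO/X..XO
ply 3, X at O.OXO/X..X. | (0,1)=+0→OXOXO/X..X.*; (1,1)=-1→O.OXO/XX.X.; (1,2)=-1→O.OXO/X.XX.; (1,4)=-1→O.OXO/X..XX
ply 4, O at OXOXO/X..X. | (1,1)=+0→OXOXO/XO.X.*; (1,2)=+0→OXOXO/X.OX.; (1,4)=+0→OXOXO/X..XO
ply 5, X at OXOXO/XO.X. | (1,2)=+0→OXOXO/XOXX.*; (1,4)=+0→OXOXO/XO.XX
ply 6, O at OXOXO/XOXX. | (1,4)=+0→OXOXO/XOXXO*
ply 7: OXOXO/XOXXO is terminal +0 (X); from ..O.O/X..X. depth 6

PV length from [..O.O/X..X.]: 6 plies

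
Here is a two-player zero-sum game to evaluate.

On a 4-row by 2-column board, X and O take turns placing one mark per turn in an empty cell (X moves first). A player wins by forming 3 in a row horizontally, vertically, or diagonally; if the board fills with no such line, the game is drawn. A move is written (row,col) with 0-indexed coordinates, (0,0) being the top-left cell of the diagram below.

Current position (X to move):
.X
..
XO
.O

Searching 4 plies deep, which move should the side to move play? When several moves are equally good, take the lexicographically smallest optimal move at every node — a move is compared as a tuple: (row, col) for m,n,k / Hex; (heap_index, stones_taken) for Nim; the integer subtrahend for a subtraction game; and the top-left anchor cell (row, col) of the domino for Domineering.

[.X/../XO/.O] X move#1: (0,0):-1/XX/../XO/.O, (1,0):-1/.X/X./XO/.O, (1,1):+0/.X/.X/XO/.O*, (3,0):-1/.X/../XO/XO
[.X/.X/XO/.O] O move#2: (0,0):+0/OX/.X/XO/.O*, (1,0):+0/.X/OX/XO/.O, (3,0):+0/.X/.X/XO/OO
[OX/.X/XO/.O] X move#3: (1,0):+0/OX/XX/XO/.O*, (3,0):+0/OX/.X/XO/XO
[OX/XX/XO/.O] O move#4: (3,0):+0/OX/XX/XO/OO*
[OX/XX/XO/OO] end (terminal +0, X#5); searched .X/../XO/.O to 4

X's best at [.X/../XO/.O]: (1,1)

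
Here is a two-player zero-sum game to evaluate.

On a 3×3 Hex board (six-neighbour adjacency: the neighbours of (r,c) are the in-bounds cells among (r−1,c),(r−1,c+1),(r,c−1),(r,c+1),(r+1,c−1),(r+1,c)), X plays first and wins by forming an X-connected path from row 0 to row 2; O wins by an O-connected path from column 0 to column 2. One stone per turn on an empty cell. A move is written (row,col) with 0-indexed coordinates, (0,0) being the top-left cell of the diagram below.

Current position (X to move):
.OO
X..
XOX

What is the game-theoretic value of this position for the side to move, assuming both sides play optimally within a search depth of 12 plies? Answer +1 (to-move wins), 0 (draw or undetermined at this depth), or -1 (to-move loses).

ply 1, X at .OO/X../XOX | (0,0)=+1→XOO/X../XOX*; (1,1)=-1→.OO/XX./XOX; (1,2)=-1→.OO/X.X/XOX
ply 2: XOO/X../XOX is terminal -1 (O); from .OO/X../XOX depth 12

value(.OO/X../XOX, X) = +1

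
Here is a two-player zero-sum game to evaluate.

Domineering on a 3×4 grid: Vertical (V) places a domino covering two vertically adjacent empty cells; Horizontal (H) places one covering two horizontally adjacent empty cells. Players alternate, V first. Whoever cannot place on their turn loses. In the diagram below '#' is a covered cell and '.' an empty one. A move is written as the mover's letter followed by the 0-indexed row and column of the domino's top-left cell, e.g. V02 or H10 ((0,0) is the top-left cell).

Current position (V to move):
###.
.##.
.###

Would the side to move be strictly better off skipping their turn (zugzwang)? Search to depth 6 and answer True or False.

p1 V@[###./.##./.###]: V03[####/.###/.###]+1* V10[###./###./####]+1
p2 H@[####/.###/.###] terminal -1; root [###./.##./.###] d6
pass branch (H moves first from the same position):
  | p1 H@[###./.##./.###] terminal -1; root [###./.##./.###] d6
V moving scores +1; V passing scores +1

zugzwang(###./.##./.###, V) = False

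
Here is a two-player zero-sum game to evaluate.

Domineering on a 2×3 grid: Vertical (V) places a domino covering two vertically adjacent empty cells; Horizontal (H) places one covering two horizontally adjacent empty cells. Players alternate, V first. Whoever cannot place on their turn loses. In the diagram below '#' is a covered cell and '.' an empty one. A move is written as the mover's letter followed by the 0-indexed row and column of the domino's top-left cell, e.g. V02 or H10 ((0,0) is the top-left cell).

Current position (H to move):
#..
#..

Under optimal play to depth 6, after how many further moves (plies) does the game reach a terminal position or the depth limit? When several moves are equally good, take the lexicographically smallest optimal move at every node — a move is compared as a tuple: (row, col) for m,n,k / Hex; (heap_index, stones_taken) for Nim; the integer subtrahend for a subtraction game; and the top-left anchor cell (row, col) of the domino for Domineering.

p1 H@[#../#..]: H01[###/#..]+1* H11[#../###]+1
p2 V@[###/#..] terminal -1; root [#../#..] d6

PV length from [#../#..]: 1 ply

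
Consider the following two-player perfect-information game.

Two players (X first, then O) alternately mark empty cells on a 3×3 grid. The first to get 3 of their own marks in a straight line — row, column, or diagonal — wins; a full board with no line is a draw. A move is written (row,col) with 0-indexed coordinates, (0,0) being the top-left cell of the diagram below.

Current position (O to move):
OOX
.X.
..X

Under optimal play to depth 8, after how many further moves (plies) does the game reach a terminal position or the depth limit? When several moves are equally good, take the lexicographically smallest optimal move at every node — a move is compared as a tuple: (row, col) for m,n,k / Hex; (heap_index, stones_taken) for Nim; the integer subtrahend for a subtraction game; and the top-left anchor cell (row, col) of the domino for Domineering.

p1 O@[OOX/.X./..X]: (1,0)[OOX/OX./..X]-1* (1,2)[OOX/.XO/..X]-1 (2,0)[OOX/.X./O.X]-1 (2,1)[OOX/.X./.OX]-1
p2 X@[OOX/OX./..X]: (1,2)[OOX/OXX/..X]+1* (2,0)[OOX/OX./X.X]+1 (2,1)[OOX/OX./.XX]-1
p3 O@[OOX/OXX/..X] terminal -1; root [OOX/.X./..X] d8

PV length from [OOX/.X./..X]: 2 plies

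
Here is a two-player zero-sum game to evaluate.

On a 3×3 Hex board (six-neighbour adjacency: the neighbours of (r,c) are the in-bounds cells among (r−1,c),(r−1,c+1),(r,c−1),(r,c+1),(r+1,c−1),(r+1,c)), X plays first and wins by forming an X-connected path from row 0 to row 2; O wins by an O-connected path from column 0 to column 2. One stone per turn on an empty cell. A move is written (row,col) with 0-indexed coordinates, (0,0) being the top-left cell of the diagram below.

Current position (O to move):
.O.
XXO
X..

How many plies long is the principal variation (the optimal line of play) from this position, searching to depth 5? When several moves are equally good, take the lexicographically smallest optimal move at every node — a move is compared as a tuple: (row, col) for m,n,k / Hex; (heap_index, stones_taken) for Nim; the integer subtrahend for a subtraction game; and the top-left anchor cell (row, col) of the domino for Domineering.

PV length from [.O./XXO/X..]: 2 plies

[.O./XXO/X..] O move#1: (0,0):-1/OO./XXO/X..*, (0,2):-1/.OO/XXO/X.., (2,1):-1/.O./XXO/XO., (2,2):-1/.O./XXO/X.O
[OO./XXO/X..] X move#2: (0,2):+1/OOX/XXO/X..*, (2,1):-1/OO./XXO/XX., (2,2):-1/OO./XXO/X.X
[OOX/XXO/X..] end (terminal -1, O#3); searched .O./XXO/X.. to 5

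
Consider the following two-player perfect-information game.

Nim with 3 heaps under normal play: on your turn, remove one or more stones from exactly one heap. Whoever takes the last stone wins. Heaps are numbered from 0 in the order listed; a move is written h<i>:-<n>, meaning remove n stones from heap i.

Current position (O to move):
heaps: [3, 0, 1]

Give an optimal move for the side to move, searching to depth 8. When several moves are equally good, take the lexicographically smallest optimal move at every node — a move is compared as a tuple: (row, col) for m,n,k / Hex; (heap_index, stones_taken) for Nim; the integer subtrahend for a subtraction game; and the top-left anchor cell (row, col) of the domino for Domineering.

p1 O@[(3,0,1)]: h0:-1[(2,0,1)]-1 h0:-2[(1,0,1)]+1* h0:-3[(0,0,1)]-1 h2:-1[(3,0,0)]-1
p2 X@[(1,0,1)]: h0:-1[(0,0,1)]-1* h2:-1[(1,0,0)]-1
p3 O@[(0,0,1)]: h2:-1[(0,0,0)]+1*
p4 X@[(0,0,0)] terminal -1; root [(3,0,1)] d8

O's best at [(3,0,1)]: h0:-2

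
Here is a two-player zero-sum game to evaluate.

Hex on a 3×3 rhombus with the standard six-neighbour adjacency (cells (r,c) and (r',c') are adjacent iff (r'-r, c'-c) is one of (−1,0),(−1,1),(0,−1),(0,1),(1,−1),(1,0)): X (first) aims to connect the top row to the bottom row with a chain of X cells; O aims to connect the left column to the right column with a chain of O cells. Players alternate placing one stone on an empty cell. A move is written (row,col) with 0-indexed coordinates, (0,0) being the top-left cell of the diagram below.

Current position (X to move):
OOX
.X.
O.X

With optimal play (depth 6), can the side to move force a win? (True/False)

X winning at [OOX/.X./O.X]: True

[OOX/.X./O.X] X move#1: (1,0):+1/OOX/XX./O.X*, (1,2):+1/OOX/.XX/O.X, (2,1):+1/OOX/.X./OXX
[OOX/XX./O.X] O move#2: (1,2):-1/OOX/XXO/O.X*, (2,1):-1/OOX/XX./OOX
[OOX/XXO/O.X] X move#3: (2,1):+1/OOX/XXO/OXX*
[OOX/XXO/OXX] end (terminal -1, O#4); searched OOX/.X./O.X to 6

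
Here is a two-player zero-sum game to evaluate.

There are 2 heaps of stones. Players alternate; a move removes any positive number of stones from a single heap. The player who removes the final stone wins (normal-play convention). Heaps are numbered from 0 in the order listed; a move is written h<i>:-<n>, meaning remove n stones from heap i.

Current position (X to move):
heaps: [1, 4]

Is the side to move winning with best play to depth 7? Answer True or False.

[(1,4)] X move#1: h0:-1:-1/(0,4), h1:-1:-1/(1,3), h1:-2:-1/(1,2), h1:-3:+1/(1,1)*, h1:-4:-1/(1,0)
[(1,1)] O move#2: h0:-1:-1/(0,1)*, h1:-1:-1/(1,0)
[(0,1)] X move#3: h1:-1:+1/(0,0)*
[(0,0)] end (terminal -1, O#4); searched (1,4) to 7

X winning at [(1,4)]: True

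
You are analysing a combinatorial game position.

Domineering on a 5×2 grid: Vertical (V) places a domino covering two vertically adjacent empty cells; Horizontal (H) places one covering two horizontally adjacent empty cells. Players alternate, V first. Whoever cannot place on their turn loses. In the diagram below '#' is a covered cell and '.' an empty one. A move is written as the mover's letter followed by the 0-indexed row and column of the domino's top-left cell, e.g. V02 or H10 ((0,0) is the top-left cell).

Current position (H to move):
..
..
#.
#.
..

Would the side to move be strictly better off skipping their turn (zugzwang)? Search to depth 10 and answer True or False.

zugzwang(../../#./#./.., H) = False

[../../#./#./..] H move#1: H00:+1/##/../#./#./..*, H10:+1/../##/#./#./.., H40:-1/../../#./#./##
[##/../#./#./..] V move#2: V11:-1/##/.#/##/#./..*, V21:-1/##/../##/##/.., V31:-1/##/../#./##/.#
[##/.#/##/#./..] H move#3: H40:+1/##/.#/##/#./##*
[##/.#/##/#./##] end (terminal -1, V#4); searched ../../#./#./.. to 10
if H skipped the turn, V would face:
~ [../../#./#./..] V move#1: V00:+1/#./#./#./#./..*, V01:+1/.#/.#/#./#./.., V11:+1/../.#/##/#./.., V21:-1/../../##/##/.., V31:-1/../../#./##/.#
~ [#./#./#./#./..] H move#2: H40:-1/#./#./#./#./##*
~ [#./#./#./#./##] V move#3: V01:+1/##/##/#./#./##*, V11:+1/#./##/##/#./##, V21:+1/#./#./##/##/##
~ [##/##/#./#./##] end (terminal -1, H#4); searched ../../#./#./.. to 10
compare (H): move=+1 vs pass=-1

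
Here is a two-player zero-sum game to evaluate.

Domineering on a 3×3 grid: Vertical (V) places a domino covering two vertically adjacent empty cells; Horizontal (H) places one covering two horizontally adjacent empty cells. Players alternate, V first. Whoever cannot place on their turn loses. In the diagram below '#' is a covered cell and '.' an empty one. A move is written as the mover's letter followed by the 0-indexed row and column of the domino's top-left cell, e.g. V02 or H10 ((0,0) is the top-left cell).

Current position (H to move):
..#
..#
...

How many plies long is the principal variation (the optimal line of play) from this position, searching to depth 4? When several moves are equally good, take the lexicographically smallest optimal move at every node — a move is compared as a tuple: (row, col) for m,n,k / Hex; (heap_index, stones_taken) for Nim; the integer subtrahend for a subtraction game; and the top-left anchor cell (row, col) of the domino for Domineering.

PV length from [..#/..#/...]: 1 ply

ply 1, H at ..#/..#/... | H00=-1→###/..#/...; H10=+1→..#/###/...*; H20=-1→..#/..#/##.; H21=-1→..#/..#/.##
ply 2: ..#/###/... is terminal -1 (V); from ..#/..#/... depth 4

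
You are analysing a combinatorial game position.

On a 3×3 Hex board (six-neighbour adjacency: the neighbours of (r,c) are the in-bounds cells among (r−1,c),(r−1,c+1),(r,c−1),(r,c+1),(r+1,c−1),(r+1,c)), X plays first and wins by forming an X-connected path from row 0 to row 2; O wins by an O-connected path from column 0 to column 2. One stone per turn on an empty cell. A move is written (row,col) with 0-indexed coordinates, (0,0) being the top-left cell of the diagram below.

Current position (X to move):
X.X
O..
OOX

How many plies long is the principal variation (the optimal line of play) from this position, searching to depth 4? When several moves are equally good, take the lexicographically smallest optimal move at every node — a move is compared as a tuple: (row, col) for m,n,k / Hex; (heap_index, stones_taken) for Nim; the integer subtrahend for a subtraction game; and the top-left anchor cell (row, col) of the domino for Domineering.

PV length from [X.X/O../OOX]: 1 ply

[X.X/O../OOX] X move#1: (0,1):-1/XXX/O../OOX, (1,1):-1/X.X/OX./OOX, (1,2):+1/X.X/O.X/OOX*
[X.X/O.X/OOX] end (terminal -1, O#2); searched X.X/O../OOX to 4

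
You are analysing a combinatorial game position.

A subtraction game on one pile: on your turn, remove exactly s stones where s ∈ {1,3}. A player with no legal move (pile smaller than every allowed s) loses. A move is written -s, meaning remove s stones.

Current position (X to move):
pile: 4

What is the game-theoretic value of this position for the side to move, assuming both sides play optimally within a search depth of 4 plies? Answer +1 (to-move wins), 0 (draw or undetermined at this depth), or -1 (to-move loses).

ply 1, X at 4 | -1=-1→3*; -3=-1→1
ply 2, O at 3 | -1=+1→2*; -3=+1→0
ply 3, X at 2 | -1=-1→1*
ply 4, O at 1 | -1=+1→0*
ply 5: 0 is terminal -1 (X); from 4 depth 4

value(4, X) = -1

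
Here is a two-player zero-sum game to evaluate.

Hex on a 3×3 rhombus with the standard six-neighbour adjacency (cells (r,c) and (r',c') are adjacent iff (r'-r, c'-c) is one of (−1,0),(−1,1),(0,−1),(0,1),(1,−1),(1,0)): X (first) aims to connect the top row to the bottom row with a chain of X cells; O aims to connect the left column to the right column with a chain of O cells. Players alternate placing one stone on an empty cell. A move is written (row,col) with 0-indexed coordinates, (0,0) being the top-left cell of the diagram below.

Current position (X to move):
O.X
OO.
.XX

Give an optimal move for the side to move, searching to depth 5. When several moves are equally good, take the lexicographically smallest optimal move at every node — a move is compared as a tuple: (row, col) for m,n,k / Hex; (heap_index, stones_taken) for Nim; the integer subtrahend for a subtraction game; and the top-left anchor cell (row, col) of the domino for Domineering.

[O.X/OO./.XX] X move#1: (0,1):-1/OXX/OO./.XX, (1,2):+1/O.X/OOX/.XX*, (2,0):-1/O.X/OO./XXX
[O.X/OOX/.XX] end (terminal -1, O#2); searched O.X/OO./.XX to 5

X's best at [O.X/OO./.XX]: (1,2)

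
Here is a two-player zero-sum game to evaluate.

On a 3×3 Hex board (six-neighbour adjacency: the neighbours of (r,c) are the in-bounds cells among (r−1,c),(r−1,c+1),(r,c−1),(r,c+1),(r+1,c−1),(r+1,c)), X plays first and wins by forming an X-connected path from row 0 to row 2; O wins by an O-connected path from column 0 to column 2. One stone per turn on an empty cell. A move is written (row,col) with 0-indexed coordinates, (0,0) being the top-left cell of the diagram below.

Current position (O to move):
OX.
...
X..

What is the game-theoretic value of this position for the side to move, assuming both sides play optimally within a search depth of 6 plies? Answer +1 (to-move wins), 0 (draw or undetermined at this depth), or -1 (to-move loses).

value(OX./.../X.., O) = -1

ply 1, O at OX./.../X.. | (0,2)=-1→OXO/.../X..*; (1,0)=-1→OX./O../X..; (1,1)=-1→OX./.O./X..; (1,2)=-1→OX./..O/X..; (2,1)=-1→OX./.../XO.; (2,2)=-1→OX./.../X.O
ply 2, X at OXO/.../X.. | (1,0)=+1→OXO/X../X..*; (1,1)=+1→OXO/.X./X..; (1,2)=+1→OXO/..X/X..; (2,1)=+1→OXO/.../XX.; (2,2)=+1→OXO/.../X.X
ply 3: OXO/X../X.. is terminal -1 (O); from OX./.../X.. depth 6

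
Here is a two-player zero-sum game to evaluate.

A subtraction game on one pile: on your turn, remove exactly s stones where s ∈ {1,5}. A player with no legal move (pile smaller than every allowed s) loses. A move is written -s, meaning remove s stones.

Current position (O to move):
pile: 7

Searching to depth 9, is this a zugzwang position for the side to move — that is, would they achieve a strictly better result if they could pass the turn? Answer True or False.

[7] O move#1: -1:+1/6*, -5:+1/2
[6] X move#2: -1:-1/5*, -5:-1/1
[5] O move#3: -1:+1/4*, -5:+1/0
[4] X move#4: -1:-1/3*
[3] O move#5: -1:+1/2*
[2] X move#6: -1:-1/1*
[1] O move#7: -1:+1/0*
[0] end (terminal -1, X#8); searched 7 to 9
pass branch (X moves first from the same position):
  | [7] X move#1: -1:+1/6*, -5:+1/2
  | [6] O move#2: -1:-1/5*, -5:-1/1
  | [5] X move#3: -1:+1/4*, -5:+1/0
  | [4] O move#4: -1:-1/3*
  | [3] X move#5: -1:+1/2*
  | [2] O move#6: -1:-1/1*
  | [1] X move#7: -1:+1/0*
  | [0] end (terminal -1, O#8); searched 7 to 9
O moving scores +1; O passing scores -1

zugzwang(7, O) = False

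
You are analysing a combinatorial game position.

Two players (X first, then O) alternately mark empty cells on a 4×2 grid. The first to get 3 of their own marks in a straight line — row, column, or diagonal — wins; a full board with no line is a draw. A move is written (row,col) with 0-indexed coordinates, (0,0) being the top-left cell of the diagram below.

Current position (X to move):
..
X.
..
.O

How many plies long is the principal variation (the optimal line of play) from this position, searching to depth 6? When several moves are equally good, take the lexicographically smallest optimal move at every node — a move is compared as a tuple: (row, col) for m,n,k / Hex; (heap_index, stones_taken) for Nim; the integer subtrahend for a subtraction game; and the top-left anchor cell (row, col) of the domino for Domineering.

PV length from [../X./../.O]: 3 plies

ply 1, X at ../X./../.O | (0,0)=+0→X./X./../.O; (0,1)=+0→.X/X./../.O; (1,1)=+0→../XX/../.O; (2,0)=+1→../X./X./.O*; (2,1)=+0→../X./.X/.O; (3,0)=+0→../X./../XO
ply 2, O at ../X./X./.O | (0,0)=-1→O./X./X./.O*; (0,1)=-1→.O/X./X./.O; (1,1)=-1→../XO/X./.O; (2,1)=-1→../X./XO/.O; (3,0)=-1→../X./X./OO
ply 3, X at O./X./X./.O | (0,1)=+0→OX/X./X./.O; (1,1)=+0→O./XX/X./.O; (2,1)=+0→O./X./XX/.O; (3,0)=+1→O./X./X./XO*
ply 4: O./X./X./XO is terminal -1 (O); from ../X./../.O depth 6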